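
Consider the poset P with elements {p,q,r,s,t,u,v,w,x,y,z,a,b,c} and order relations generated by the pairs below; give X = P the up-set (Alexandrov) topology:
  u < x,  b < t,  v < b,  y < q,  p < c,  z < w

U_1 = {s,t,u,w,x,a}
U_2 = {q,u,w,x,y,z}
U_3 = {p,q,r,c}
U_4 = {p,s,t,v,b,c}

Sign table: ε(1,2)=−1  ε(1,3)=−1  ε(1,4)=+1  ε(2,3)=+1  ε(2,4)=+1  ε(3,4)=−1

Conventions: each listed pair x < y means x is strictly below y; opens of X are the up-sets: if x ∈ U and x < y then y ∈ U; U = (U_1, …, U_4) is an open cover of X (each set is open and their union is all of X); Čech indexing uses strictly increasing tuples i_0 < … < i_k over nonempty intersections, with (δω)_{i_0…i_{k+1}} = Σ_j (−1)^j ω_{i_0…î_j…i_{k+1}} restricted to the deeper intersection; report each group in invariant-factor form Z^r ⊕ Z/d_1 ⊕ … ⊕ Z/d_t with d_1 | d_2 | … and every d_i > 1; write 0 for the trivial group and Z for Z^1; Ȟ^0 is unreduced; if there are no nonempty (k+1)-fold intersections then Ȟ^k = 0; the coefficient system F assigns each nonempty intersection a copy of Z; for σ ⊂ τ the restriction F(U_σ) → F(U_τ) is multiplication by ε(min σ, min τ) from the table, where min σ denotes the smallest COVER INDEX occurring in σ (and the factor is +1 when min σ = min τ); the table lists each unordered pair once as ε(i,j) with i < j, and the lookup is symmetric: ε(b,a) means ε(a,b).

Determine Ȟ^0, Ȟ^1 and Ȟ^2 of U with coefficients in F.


nonempty intersections:
  U12={u,w,x} U14={s,t} U23={q} U34={p,c}
C dims 4,4; δ0: rk 3, SNF 1^3
Ȟ^0: (4−3)−0=1 ⇒ Z
Ȟ^1: (4−0)−3=1 ⇒ Z
Ȟ^2: (0−0)−0=0 ⇒ 0

Ȟ^0(U;F) ≅ Z, Ȟ^1(U;F) ≅ Z and Ȟ^2(U;F) ≅ 0


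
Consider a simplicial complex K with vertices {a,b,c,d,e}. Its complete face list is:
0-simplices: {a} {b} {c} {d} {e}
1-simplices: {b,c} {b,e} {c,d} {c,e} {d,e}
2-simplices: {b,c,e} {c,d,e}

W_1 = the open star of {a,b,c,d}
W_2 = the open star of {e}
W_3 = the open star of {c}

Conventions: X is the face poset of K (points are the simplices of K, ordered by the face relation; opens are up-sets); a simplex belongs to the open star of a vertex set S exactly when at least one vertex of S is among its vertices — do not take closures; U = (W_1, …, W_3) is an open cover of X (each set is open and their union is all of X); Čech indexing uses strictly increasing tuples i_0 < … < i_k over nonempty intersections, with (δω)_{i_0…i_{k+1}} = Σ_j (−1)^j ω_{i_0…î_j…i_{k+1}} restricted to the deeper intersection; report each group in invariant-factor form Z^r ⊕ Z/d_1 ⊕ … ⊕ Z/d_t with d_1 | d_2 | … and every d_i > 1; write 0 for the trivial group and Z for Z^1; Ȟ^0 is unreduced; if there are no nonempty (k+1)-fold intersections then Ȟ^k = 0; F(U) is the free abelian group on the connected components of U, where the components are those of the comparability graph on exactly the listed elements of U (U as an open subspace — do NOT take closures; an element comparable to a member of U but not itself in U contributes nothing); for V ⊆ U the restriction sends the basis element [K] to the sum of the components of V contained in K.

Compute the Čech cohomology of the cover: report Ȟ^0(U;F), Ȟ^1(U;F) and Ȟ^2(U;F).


nerve of the cover:
  W1={{a},{b},{c},{d},{b,c},{b,e},{c,d},{c,e},{d,e},{b,c,e},{c,d,e}} W2={{e},{b,e},{c,e},{d,e},{b,c,e},{c,d,e}} W3={{c},{b,c},{c,d},{c,e},{b,c,e},{c,d,e}}
  W12={{b,e},{c,e},{d,e},{b,c,e},{c,d,e}} W13={{c},{b,c},{c,d},{c,e},{b,c,e},{c,d,e}} W23={{c,e},{b,c,e},{c,d,e}}
  W123={{c,e},{b,c,e},{c,d,e}}
components per intersection:
  W1: {{a}} {{b},{c},{d},{b,c},{b,e},{c,d},{c,e},{d,e},{b,c,e},{c,d,e}}
  W2: {{e},{b,e},{c,e},{d,e},{b,c,e},{c,d,e}}
  W3: {{c},{b,c},{c,d},{c,e},{b,c,e},{c,d,e}}
  W12: {{b,e},{c,e},{d,e},{b,c,e},{c,d,e}}
  W13: {{c},{b,c},{c,d},{c,e},{b,c,e},{c,d,e}}
  W23: {{c,e},{b,c,e},{c,d,e}}
  W123: {{c,e},{b,c,e},{c,d,e}}
C dims 4,3,1; δ0: rk 2, SNF 1^2; δ1: rk 1, SNF 1^1
Ȟ^0 = (4 − 2) − 0 = 2, so Ȟ^0 ≅ Z^2
Ȟ^1 = (3 − 1) − 2 = 0, so Ȟ^1 ≅ 0
Ȟ^2 = (1 − 0) − 1 = 0, so Ȟ^2 ≅ 0

Ȟ^0 ≅ Z^2; Ȟ^1 ≅ 0; Ȟ^2 ≅ 0


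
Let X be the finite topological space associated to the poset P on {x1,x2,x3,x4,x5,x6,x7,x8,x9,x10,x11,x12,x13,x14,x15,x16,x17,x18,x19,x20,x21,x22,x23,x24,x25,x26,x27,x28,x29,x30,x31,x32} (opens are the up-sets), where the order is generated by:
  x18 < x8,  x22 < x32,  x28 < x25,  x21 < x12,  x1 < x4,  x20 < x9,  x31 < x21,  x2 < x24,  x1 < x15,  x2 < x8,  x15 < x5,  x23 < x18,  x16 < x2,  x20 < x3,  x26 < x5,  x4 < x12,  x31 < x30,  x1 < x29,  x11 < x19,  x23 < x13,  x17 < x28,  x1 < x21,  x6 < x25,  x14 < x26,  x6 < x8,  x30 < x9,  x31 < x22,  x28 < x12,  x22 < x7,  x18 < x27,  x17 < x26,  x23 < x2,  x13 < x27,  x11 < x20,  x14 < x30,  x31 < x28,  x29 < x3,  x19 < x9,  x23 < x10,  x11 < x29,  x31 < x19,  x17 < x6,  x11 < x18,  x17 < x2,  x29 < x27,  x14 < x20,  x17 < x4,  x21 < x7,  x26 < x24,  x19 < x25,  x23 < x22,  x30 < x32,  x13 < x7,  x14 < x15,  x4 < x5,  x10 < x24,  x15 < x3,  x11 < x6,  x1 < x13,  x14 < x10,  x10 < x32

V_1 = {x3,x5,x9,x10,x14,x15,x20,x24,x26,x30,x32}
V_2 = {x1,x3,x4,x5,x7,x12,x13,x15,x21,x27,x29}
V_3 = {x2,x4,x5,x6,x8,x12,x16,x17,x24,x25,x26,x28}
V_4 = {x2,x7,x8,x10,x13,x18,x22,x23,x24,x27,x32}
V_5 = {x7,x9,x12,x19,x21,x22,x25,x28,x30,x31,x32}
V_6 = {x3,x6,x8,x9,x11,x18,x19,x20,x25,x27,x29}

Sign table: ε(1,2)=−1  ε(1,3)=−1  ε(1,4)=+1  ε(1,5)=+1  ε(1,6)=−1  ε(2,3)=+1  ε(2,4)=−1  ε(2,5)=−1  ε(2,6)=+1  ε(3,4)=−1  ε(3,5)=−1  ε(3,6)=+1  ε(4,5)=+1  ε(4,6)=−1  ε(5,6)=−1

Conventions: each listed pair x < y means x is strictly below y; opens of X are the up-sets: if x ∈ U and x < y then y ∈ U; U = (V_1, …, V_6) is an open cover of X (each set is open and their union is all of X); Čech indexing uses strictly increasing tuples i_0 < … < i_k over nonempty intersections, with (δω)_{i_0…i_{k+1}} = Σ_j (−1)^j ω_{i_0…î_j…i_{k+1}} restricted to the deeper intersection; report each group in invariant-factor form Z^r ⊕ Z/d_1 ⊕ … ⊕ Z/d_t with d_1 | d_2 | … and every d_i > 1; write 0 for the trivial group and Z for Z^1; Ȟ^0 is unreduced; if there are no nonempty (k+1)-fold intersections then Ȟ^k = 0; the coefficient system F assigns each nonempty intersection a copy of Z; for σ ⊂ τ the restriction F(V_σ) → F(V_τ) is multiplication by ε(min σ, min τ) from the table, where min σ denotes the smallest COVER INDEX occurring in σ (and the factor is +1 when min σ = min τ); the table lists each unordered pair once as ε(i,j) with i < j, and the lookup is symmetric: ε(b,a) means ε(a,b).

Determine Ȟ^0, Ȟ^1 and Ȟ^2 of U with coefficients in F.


nonempty overlaps:
  V12={x3,x5,x15} V13={x5,x24,x26} V14={x10,x24,x32} V15={x9,x30,x32} V16={x3,x9,x20} V23={x4,x5,x12} V24={x7,x13,x27} V25={x7,x12,x21} V26={x3,x27,x29} V34={x2,x8,x24} V35={x12,x25,x28} V36={x6,x8,x25} V45={x7,x22,x32} V46={x8,x18,x27} V56={x9,x19,x25}
  V123={x5} V126={x3} V134={x24} V145={x32} V156={x9} V235={x12} V245={x7} V246={x27} V346={x8} V356={x25}
C dims 6,15,10; δ0: rk 5, SNF 1^5; δ1: rk 10, SNF 1^9·2
degree 0: 6−5−0 = 1 → Ȟ^0 ≅ Z
degree 1: 15−10−5 = 0 → Ȟ^1 ≅ 0
degree 2: 10−0−10 = 0 plus torsion [2] → Ȟ^2 ≅ Z/2

Ȟ^0(U;F) ≅ Z; Ȟ^1(U;F) ≅ 0; Ȟ^2(U;F) ≅ Z/2


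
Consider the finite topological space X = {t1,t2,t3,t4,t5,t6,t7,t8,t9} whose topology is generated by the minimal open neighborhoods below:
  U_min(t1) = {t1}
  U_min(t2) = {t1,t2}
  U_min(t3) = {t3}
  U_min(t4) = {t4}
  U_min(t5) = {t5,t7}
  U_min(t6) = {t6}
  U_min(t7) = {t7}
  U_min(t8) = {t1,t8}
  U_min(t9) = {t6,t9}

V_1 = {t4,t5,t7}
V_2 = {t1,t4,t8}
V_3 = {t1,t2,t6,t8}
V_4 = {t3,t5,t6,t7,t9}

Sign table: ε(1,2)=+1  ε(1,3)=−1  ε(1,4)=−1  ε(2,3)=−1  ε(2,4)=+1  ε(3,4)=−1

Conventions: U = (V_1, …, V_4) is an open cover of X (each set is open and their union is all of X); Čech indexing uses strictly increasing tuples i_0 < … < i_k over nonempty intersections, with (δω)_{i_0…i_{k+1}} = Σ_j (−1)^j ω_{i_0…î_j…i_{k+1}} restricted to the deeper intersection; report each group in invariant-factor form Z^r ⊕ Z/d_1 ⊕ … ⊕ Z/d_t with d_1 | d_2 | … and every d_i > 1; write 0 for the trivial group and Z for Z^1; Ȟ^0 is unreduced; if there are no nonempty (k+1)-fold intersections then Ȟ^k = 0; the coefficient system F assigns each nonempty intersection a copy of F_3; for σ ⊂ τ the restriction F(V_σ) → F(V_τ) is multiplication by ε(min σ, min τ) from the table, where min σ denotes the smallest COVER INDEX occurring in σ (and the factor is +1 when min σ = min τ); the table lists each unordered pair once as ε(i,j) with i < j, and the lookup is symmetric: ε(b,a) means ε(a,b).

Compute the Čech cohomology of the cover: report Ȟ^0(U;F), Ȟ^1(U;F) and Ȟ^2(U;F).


nonempty overlaps:
  V12={t4} V14={t5,t7} V23={t1,t8} V34={t6}
C dims 4,4; δ0: rk_F3 4
degree 0: 4−4−0 = 0 → Ȟ^0 ≅ 0
degree 1: 4−0−4 = 0 → Ȟ^1 ≅ 0
degree 2: 0−0−0 = 0 → Ȟ^2 ≅ 0

Ȟ^0 ≅ 0, Ȟ^1 ≅ 0, Ȟ^2 ≅ 0


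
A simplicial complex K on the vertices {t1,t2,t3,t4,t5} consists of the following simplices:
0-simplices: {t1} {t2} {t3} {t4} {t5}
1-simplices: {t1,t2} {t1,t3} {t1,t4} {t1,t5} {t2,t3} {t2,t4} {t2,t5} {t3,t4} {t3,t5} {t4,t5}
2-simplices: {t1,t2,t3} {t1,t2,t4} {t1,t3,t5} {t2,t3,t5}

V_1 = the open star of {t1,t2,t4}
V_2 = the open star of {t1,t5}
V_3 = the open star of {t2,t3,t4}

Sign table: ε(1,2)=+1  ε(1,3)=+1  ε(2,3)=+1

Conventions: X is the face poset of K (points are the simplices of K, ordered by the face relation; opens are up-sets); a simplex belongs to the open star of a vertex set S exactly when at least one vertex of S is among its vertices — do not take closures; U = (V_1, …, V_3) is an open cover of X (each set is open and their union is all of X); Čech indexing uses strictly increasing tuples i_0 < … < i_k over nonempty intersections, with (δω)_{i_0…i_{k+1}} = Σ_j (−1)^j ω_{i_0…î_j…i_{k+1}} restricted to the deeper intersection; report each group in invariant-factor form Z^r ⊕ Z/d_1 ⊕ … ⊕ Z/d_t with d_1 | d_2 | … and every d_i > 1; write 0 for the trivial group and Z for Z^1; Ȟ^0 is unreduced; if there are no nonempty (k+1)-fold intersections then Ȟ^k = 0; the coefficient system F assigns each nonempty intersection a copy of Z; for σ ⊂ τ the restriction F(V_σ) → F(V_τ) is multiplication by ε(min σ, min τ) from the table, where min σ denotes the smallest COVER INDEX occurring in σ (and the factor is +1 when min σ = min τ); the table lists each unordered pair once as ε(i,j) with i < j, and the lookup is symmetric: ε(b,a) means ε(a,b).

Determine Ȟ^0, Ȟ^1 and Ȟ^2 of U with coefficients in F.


Ȟ^0 = Z,  Ȟ^1 = 0,  Ȟ^2 = 0

nonempty overlaps:
  V1={{t1},{t2},{t4},{t1,t2},{t1,t3},{t1,t4},{t1,t5},{t2,t3},{t2,t4},{t2,t5},{t3,t4},{t4,t5},{t1,t2,t3},{t1,t2,t4},{t1,t3,t5},{t2,t3,t5}} V2={{t1},{t5},{t1,t2},{t1,t3},{t1,t4},{t1,t5},{t2,t5},{t3,t5},{t4,t5},{t1,t2,t3},{t1,t2,t4},{t1,t3,t5},{t2,t3,t5}} V3={{t2},{t3},{t4},{t1,t2},{t1,t3},{t1,t4},{t2,t3},{t2,t4},{t2,t5},{t3,t4},{t3,t5},{t4,t5},{t1,t2,t3},{t1,t2,t4},{t1,t3,t5},{t2,t3,t5}}
  V12={{t1},{t1,t2},{t1,t3},{t1,t4},{t1,t5},{t2,t5},{t4,t5},{t1,t2,t3},{t1,t2,t4},{t1,t3,t5},{t2,t3,t5}} V13={{t2},{t4},{t1,t2},{t1,t3},{t1,t4},{t2,t3},{t2,t4},{t2,t5},{t3,t4},{t4,t5},{t1,t2,t3},{t1,t2,t4},{t1,t3,t5},{t2,t3,t5}} V23={{t1,t2},{t1,t3},{t1,t4},{t2,t5},{t3,t5},{t4,t5},{t1,t2,t3},{t1,t2,t4},{t1,t3,t5},{t2,t3,t5}}
  V123={{t1,t2},{t1,t3},{t1,t4},{t2,t5},{t4,t5},{t1,t2,t3},{t1,t2,t4},{t1,t3,t5},{t2,t3,t5}}
C dims 3,3,1; δ0: rk 2, SNF 1^2; δ1: rk 1, SNF 1^1
degree 0: 3−2−0 = 1 → Ȟ^0 ≅ Z
degree 1: 3−1−2 = 0 → Ȟ^1 ≅ 0
degree 2: 1−0−1 = 0 → Ȟ^2 ≅ 0


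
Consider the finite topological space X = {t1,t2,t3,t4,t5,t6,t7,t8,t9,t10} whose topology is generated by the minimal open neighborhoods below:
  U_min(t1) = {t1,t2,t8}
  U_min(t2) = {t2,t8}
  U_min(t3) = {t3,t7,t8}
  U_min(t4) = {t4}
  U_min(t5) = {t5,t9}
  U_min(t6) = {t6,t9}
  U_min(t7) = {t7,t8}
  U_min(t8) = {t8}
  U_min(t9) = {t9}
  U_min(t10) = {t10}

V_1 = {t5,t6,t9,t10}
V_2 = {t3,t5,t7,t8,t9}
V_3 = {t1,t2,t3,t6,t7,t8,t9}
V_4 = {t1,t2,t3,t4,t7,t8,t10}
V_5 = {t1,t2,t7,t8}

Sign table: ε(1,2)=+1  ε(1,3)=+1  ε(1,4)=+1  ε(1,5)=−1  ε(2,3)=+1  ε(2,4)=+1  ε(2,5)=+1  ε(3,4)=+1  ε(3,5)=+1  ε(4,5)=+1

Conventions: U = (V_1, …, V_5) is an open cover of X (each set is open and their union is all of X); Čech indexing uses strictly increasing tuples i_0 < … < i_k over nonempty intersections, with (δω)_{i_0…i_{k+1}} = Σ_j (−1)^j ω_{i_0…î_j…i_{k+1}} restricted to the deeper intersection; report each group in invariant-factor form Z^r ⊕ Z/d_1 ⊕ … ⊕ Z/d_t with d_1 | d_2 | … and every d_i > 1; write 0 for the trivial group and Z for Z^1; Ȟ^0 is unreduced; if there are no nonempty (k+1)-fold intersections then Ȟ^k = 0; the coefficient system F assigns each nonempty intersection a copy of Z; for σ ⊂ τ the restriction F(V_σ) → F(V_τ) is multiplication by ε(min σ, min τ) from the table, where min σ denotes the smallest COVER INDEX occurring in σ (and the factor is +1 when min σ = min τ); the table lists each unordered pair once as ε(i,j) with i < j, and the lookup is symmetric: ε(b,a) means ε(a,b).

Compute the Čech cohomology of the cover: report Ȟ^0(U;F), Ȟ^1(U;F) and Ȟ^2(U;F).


intersection data:
  V12={t5,t9} V13={t6,t9} V14={t10} V23={t3,t7,t8,t9} V24={t3,t7,t8} V25={t7,t8} V34={t1,t2,t3,t7,t8} V35={t1,t2,t7,t8} V45={t1,t2,t7,t8}
  V123={t9} V234={t3,t7,t8} V235={t7,t8} V245={t7,t8} V345={t1,t2,t7,t8}
  V2345={t7,t8}
C dims 5,9,5,1; δ0: rk 4, SNF 1^4; δ1: rk 4, SNF 1^4; δ2: rk 1, SNF 1^1
Ȟ^0 = (5 − 4) − 0 = 1, so Ȟ^0 ≅ Z
Ȟ^1 = (9 − 4) − 4 = 1, so Ȟ^1 ≅ Z
Ȟ^2 = (5 − 1) − 4 = 0, so Ȟ^2 ≅ 0

Ȟ^0 ≅ Z, Ȟ^1 ≅ Z, Ȟ^2 ≅ 0


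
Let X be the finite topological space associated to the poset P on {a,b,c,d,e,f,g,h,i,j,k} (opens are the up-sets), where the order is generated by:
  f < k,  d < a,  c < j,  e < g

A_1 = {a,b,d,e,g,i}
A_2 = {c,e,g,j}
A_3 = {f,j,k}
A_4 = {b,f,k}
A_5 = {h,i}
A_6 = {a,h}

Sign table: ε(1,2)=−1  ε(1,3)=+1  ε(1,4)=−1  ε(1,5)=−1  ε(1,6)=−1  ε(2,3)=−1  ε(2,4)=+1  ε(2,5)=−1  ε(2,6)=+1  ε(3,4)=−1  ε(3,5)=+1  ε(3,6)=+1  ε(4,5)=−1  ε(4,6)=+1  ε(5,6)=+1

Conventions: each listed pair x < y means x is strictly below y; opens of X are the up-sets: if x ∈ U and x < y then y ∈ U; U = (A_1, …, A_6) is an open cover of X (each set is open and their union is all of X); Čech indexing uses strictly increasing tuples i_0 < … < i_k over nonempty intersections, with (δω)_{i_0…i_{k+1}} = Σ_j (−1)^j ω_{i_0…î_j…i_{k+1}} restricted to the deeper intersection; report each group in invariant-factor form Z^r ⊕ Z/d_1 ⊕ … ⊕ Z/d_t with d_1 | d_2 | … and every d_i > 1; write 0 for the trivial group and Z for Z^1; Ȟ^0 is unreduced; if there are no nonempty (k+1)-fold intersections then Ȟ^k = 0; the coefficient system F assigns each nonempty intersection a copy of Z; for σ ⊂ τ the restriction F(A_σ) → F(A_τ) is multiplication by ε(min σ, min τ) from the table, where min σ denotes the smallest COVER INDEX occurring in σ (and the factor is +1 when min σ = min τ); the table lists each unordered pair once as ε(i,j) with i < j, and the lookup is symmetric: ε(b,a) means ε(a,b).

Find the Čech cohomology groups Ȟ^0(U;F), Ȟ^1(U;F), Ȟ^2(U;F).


Ȟ^0 = Z; Ȟ^1 = Z^2; Ȟ^2 = 0

intersection data:
  A12={e,g} A14={b} A15={i} A16={a} A23={j} A34={f,k} A56={h}
C dims 6,7; δ0: rk 5, SNF 1^5
Ȟ^0 = (6 − 5) − 0 = 1, so Ȟ^0 ≅ Z
Ȟ^1 = (7 − 0) − 5 = 2, so Ȟ^1 ≅ Z^2
Ȟ^2 = (0 − 0) − 0 = 0, so Ȟ^2 ≅ 0


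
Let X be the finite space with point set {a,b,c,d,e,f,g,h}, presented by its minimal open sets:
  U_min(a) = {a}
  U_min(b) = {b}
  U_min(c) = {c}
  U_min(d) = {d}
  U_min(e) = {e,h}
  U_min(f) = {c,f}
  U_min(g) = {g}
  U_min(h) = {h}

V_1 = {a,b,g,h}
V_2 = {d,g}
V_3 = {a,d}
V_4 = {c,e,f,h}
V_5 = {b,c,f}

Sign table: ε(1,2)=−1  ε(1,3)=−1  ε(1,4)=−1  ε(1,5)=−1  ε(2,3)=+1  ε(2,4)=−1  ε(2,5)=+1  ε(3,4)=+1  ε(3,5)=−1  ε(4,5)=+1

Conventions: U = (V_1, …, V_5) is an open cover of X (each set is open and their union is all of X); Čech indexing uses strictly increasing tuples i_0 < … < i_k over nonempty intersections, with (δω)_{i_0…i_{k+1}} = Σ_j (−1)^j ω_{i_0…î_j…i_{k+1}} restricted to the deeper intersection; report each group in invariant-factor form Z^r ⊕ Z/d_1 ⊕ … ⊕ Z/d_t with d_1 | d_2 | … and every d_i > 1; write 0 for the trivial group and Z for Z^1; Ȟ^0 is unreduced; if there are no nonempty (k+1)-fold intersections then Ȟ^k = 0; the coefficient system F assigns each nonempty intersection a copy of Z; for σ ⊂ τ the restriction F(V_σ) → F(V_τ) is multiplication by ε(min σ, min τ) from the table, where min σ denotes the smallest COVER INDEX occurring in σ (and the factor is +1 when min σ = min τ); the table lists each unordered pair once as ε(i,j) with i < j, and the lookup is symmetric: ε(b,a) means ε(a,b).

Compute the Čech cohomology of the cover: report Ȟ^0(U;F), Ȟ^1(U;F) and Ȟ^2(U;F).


intersection data:
  V12={g} V13={a} V14={h} V15={b} V23={d} V45={c,f}
C dims 5,6; δ0: rk 4, SNF 1^4
Ȟ^0 = (5 − 4) − 0 = 1, so Ȟ^0 ≅ Z
Ȟ^1 = (6 − 0) − 4 = 2, so Ȟ^1 ≅ Z^2
Ȟ^2 = (0 − 0) − 0 = 0, so Ȟ^2 ≅ 0

Ȟ^0 ≅ Z; Ȟ^1 ≅ Z^2; Ȟ^2 ≅ 0


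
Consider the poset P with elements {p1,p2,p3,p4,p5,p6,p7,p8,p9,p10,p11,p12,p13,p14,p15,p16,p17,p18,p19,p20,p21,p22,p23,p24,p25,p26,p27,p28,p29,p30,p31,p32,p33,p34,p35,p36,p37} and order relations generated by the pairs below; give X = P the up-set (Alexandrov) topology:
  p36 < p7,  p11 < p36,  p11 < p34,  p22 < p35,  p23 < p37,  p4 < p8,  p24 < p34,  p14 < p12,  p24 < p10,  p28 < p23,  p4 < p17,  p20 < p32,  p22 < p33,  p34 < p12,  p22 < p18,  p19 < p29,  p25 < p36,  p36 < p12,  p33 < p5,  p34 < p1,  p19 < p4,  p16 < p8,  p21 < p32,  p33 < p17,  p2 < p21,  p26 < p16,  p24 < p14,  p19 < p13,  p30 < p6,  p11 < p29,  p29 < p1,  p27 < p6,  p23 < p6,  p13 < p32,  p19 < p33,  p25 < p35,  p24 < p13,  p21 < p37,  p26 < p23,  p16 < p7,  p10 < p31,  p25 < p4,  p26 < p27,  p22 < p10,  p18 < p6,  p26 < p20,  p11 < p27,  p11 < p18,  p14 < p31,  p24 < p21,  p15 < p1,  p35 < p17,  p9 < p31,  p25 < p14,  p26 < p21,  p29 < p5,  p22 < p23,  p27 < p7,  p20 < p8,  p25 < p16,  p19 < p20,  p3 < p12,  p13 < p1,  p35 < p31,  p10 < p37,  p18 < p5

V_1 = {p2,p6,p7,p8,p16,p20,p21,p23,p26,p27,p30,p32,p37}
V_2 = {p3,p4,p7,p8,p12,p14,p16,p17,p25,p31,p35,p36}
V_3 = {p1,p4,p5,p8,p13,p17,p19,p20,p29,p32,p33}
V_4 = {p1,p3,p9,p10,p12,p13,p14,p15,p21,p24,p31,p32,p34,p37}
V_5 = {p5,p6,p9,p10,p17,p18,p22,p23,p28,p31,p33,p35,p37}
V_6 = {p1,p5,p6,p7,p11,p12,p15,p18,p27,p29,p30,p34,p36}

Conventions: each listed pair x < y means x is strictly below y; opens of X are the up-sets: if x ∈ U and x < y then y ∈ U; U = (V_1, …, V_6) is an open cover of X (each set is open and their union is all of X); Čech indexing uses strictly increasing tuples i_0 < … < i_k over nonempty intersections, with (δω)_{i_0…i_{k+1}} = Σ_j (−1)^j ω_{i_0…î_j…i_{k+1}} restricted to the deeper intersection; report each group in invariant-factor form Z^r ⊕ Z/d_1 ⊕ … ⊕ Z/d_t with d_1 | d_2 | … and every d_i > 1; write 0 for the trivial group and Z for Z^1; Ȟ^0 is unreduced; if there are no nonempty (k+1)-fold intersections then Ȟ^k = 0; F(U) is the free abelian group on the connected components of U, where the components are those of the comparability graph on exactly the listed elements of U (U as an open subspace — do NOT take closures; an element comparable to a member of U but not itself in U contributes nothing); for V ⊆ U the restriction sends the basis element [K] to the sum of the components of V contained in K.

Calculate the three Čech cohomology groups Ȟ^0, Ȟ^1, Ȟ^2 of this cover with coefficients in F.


Ȟ^0 = Z, Ȟ^1 = 0, Ȟ^2 = Z/2

nonempty intersections:
  V12={p7,p8,p16} V13={p8,p20,p32} V14={p21,p32,p37} V15={p6,p23,p37} V16={p6,p7,p27,p30} V23={p4,p8,p17} V24={p3,p12,p14,p31} V25={p17,p31,p35} V26={p7,p12,p36} V34={p1,p13,p32} V35={p5,p17,p33} V36={p1,p5,p29} V45={p9,p10,p31,p37} V46={p1,p12,p15,p34} V56={p5,p6,p18}
  V123={p8} V126={p7} V134={p32} V145={p37} V156={p6} V235={p17} V245={p31} V246={p12} V346={p1} V356={p5}
components per intersection:
  V1: {p2,p6,p7,p8,p16,p20,p21,p23,p26,p27,p30,p32,p37}
  V2: {p3,p4,p7,p8,p12,p14,p16,p17,p25,p31,p35,p36}
  V3: {p1,p4,p5,p8,p13,p17,p19,p20,p29,p32,p33}
  V4: {p1,p3,p9,p10,p12,p13,p14,p15,p21,p24,p31,p32,p34,p37}
  V5: {p5,p6,p9,p10,p17,p18,p22,p23,p28,p31,p33,p35,p37}
  V6: {p1,p5,p6,p7,p11,p12,p15,p18,p27,p29,p30,p34,p36}
  V12: {p7,p8,p16}
  V13: {p8,p20,p32}
  V14: {p21,p32,p37}
  V15: {p6,p23,p37}
  V16: {p6,p7,p27,p30}
  V23: {p4,p8,p17}
  V24: {p3,p12,p14,p31}
  V25: {p17,p31,p35}
  V26: {p7,p12,p36}
  V34: {p1,p13,p32}
  V35: {p5,p17,p33}
  V36: {p1,p5,p29}
  V45: {p9,p10,p31,p37}
  V46: {p1,p12,p15,p34}
  V56: {p5,p6,p18}
  V123: {p8}
  V126: {p7}
  V134: {p32}
  V145: {p37}
  V156: {p6}
  V235: {p17}
  V245: {p31}
  V246: {p12}
  V346: {p1}
  V356: {p5}
C dims 6,15,10; δ0: rk 5, SNF 1^5; δ1: rk 10, SNF 1^9·2
Ȟ^0: (6−5)−0=1 ⇒ Z
Ȟ^1: (15−10)−5=0 ⇒ 0
Ȟ^2: (10−0)−10=0 plus torsion [2] ⇒ Z/2


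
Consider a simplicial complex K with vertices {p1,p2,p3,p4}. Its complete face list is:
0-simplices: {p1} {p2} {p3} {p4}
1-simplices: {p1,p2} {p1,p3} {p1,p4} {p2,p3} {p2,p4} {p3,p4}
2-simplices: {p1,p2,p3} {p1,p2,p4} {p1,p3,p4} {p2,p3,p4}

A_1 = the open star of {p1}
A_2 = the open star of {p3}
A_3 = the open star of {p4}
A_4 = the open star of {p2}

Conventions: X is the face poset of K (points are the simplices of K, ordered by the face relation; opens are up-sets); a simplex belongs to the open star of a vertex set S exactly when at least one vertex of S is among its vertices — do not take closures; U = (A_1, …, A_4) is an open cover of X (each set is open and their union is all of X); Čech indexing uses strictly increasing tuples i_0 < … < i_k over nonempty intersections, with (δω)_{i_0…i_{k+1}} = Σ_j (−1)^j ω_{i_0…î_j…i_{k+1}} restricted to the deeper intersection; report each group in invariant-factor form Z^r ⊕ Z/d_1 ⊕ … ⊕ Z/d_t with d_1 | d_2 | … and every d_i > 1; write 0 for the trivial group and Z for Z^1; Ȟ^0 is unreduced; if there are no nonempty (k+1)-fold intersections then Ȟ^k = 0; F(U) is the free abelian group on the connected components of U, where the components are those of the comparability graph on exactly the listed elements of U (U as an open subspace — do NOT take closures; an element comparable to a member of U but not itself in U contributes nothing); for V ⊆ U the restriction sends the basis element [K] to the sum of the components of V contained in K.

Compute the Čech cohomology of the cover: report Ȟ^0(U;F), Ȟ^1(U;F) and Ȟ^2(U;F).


Ȟ^0(U;F) ≅ Z; Ȟ^1(U;F) ≅ 0; Ȟ^2(U;F) ≅ Z

cover nerve:
  A1={{p1},{p1,p2},{p1,p3},{p1,p4},{p1,p2,p3},{p1,p2,p4},{p1,p3,p4}} A2={{p3},{p1,p3},{p2,p3},{p3,p4},{p1,p2,p3},{p1,p3,p4},{p2,p3,p4}} A3={{p4},{p1,p4},{p2,p4},{p3,p4},{p1,p2,p4},{p1,p3,p4},{p2,p3,p4}} A4={{p2},{p1,p2},{p2,p3},{p2,p4},{p1,p2,p3},{p1,p2,p4},{p2,p3,p4}}
  A12={{p1,p3},{p1,p2,p3},{p1,p3,p4}} A13={{p1,p4},{p1,p2,p4},{p1,p3,p4}} A14={{p1,p2},{p1,p2,p3},{p1,p2,p4}} A23={{p3,p4},{p1,p3,p4},{p2,p3,p4}} A24={{p2,p3},{p1,p2,p3},{p2,p3,p4}} A34={{p2,p4},{p1,p2,p4},{p2,p3,p4}}
  A123={{p1,p3,p4}} A124={{p1,p2,p3}} A134={{p1,p2,p4}} A234={{p2,p3,p4}}
components per intersection:
  A1: {{p1},{p1,p2},{p1,p3},{p1,p4},{p1,p2,p3},{p1,p2,p4},{p1,p3,p4}}
  A2: {{p3},{p1,p3},{p2,p3},{p3,p4},{p1,p2,p3},{p1,p3,p4},{p2,p3,p4}}
  A3: {{p4},{p1,p4},{p2,p4},{p3,p4},{p1,p2,p4},{p1,p3,p4},{p2,p3,p4}}
  A4: {{p2},{p1,p2},{p2,p3},{p2,p4},{p1,p2,p3},{p1,p2,p4},{p2,p3,p4}}
  A12: {{p1,p3},{p1,p2,p3},{p1,p3,p4}}
  A13: {{p1,p4},{p1,p2,p4},{p1,p3,p4}}
  A14: {{p1,p2},{p1,p2,p3},{p1,p2,p4}}
  A23: {{p3,p4},{p1,p3,p4},{p2,p3,p4}}
  A24: {{p2,p3},{p1,p2,p3},{p2,p3,p4}}
  A34: {{p2,p4},{p1,p2,p4},{p2,p3,p4}}
  A123: {{p1,p3,p4}}
  A124: {{p1,p2,p3}}
  A134: {{p1,p2,p4}}
  A234: {{p2,p3,p4}}
C dims 4,6,4; δ0: rk 3, SNF 1^3; δ1: rk 3, SNF 1^3
Ȟ^0: (4−3)−0=1 ⇒ Z
Ȟ^1: (6−3)−3=0 ⇒ 0
Ȟ^2: (4−0)−3=1 ⇒ Z


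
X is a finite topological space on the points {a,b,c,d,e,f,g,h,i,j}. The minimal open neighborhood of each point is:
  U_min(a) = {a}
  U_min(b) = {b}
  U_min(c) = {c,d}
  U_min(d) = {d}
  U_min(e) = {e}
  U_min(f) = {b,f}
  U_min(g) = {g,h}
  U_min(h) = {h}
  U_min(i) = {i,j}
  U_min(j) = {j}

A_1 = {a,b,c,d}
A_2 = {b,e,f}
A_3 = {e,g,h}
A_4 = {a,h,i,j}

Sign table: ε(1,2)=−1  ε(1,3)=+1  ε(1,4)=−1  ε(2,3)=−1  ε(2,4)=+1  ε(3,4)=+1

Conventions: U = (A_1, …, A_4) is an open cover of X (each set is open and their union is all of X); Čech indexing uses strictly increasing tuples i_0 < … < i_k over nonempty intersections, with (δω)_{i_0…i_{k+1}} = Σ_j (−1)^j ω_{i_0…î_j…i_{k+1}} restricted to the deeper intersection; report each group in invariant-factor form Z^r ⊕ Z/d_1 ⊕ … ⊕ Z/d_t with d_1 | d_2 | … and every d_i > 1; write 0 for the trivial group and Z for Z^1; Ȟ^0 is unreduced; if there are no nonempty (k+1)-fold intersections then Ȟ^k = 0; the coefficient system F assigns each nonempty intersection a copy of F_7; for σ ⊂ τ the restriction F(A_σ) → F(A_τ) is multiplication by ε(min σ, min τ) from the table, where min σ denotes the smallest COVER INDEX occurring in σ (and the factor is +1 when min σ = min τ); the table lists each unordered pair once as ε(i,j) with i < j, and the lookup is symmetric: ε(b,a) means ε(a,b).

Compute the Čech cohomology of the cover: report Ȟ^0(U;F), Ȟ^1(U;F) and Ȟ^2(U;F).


intersection data:
  A12={b} A14={a} A23={e} A34={h}
C dims 4,4; δ0: rk_F7 4
Ȟ^0 = (4 − 4) − 0 = 0, so Ȟ^0 ≅ 0
Ȟ^1 = (4 − 0) − 4 = 0, so Ȟ^1 ≅ 0
Ȟ^2 = (0 − 0) − 0 = 0, so Ȟ^2 ≅ 0

Ȟ^0 = 0, Ȟ^1 = 0, Ȟ^2 = 0


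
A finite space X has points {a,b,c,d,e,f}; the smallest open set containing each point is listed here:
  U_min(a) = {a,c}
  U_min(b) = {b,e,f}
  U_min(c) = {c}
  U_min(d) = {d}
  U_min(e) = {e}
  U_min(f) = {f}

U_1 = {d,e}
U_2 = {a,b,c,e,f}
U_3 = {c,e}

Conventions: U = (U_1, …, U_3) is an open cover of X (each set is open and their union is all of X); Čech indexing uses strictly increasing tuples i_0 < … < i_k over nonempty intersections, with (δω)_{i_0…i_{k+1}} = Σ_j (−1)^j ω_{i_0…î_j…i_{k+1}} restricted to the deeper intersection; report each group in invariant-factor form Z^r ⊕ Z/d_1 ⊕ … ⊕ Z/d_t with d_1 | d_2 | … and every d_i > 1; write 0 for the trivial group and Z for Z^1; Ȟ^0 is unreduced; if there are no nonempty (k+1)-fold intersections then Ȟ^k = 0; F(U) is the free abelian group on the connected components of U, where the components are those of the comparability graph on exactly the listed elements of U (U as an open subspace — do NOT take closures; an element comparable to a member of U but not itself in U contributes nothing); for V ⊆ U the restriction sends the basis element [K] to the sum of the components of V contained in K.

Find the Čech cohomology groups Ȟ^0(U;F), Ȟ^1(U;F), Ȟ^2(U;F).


cover nerve:
  U12={e} U13={e} U23={c,e}
  U123={e}
components per intersection:
  U1: {d} {e}
  U2: {a,c} {b,e,f}
  U3: {c} {e}
  U12: {e}
  U13: {e}
  U23: {c} {e}
  U123: {e}
C dims 6,4,1; δ0: rk 3, SNF 1^3; δ1: rk 1, SNF 1^1
Ȟ^0: (6−3)−0=3 ⇒ Z^3
Ȟ^1: (4−1)−3=0 ⇒ 0
Ȟ^2: (1−0)−1=0 ⇒ 0

Ȟ^0 ≅ Z^3, Ȟ^1 ≅ 0, Ȟ^2 ≅ 0


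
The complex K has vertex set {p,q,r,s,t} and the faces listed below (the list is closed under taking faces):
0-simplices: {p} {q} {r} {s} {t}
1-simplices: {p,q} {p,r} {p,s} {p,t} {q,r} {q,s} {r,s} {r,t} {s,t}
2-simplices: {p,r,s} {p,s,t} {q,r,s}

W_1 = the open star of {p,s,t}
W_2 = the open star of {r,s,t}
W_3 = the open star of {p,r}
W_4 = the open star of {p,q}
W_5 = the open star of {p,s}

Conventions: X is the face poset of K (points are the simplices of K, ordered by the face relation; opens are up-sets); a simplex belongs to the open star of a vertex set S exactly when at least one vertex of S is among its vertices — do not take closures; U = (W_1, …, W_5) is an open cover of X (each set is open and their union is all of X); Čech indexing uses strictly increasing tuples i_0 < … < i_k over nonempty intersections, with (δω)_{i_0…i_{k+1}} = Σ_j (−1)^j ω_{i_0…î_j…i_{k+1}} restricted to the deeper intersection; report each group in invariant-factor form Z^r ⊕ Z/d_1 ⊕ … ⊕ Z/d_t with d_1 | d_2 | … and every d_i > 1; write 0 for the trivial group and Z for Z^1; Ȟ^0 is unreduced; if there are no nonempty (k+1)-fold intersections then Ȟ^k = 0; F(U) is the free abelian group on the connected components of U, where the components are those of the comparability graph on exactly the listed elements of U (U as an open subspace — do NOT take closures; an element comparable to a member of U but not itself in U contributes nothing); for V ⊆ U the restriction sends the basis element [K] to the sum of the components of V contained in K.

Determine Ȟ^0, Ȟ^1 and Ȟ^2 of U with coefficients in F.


Ȟ^0 ≅ Z; Ȟ^1 ≅ Z; Ȟ^2 ≅ 0

cover nerve:
  W1={{p},{s},{t},{p,q},{p,r},{p,s},{p,t},{q,s},{r,s},{r,t},{s,t},{p,r,s},{p,s,t},{q,r,s}} W2={{r},{s},{t},{p,r},{p,s},{p,t},{q,r},{q,s},{r,s},{r,t},{s,t},{p,r,s},{p,s,t},{q,r,s}} W3={{p},{r},{p,q},{p,r},{p,s},{p,t},{q,r},{r,s},{r,t},{p,r,s},{p,s,t},{q,r,s}} W4={{p},{q},{p,q},{p,r},{p,s},{p,t},{q,r},{q,s},{p,r,s},{p,s,t},{q,r,s}} W5={{p},{s},{p,q},{p,r},{p,s},{p,t},{q,s},{r,s},{s,t},{p,r,s},{p,s,t},{q,r,s}}
  W12={{s},{t},{p,r},{p,s},{p,t},{q,s},{r,s},{r,t},{s,t},{p,r,s},{p,s,t},{q,r,s}} W13={{p},{p,q},{p,r},{p,s},{p,t},{r,s},{r,t},{p,r,s},{p,s,t},{q,r,s}} W14={{p},{p,q},{p,r},{p,s},{p,t},{q,s},{p,r,s},{p,s,t},{q,r,s}} W15={{p},{s},{p,q},{p,r},{p,s},{p,t},{q,s},{r,s},{s,t},{p,r,s},{p,s,t},{q,r,s}} W23={{r},{p,r},{p,s},{p,t},{q,r},{r,s},{r,t},{p,r,s},{p,s,t},{q,r,s}} W24={{p,r},{p,s},{p,t},{q,r},{q,s},{p,r,s},{p,s,t},{q,r,s}} W25={{s},{p,r},{p,s},{p,t},{q,s},{r,s},{s,t},{p,r,s},{p,s,t},{q,r,s}} W34={{p},{p,q},{p,r},{p,s},{p,t},{q,r},{p,r,s},{p,s,t},{q,r,s}} W35={{p},{p,q},{p,r},{p,s},{p,t},{r,s},{p,r,s},{p,s,t},{q,r,s}} W45={{p},{p,q},{p,r},{p,s},{p,t},{q,s},{p,r,s},{p,s,t},{q,r,s}}
  W123={{p,r},{p,s},{p,t},{r,s},{r,t},{p,r,s},{p,s,t},{q,r,s}} W124={{p,r},{p,s},{p,t},{q,s},{p,r,s},{p,s,t},{q,r,s}} W125={{s},{p,r},{p,s},{p,t},{q,s},{r,s},{s,t},{p,r,s},{p,s,t},{q,r,s}} W134={{p},{p,q},{p,r},{p,s},{p,t},{p,r,s},{p,s,t},{q,r,s}} W135={{p},{p,q},{p,r},{p,s},{p,t},{r,s},{p,r,s},{p,s,t},{q,r,s}} W145={{p},{p,q},{p,r},{p,s},{p,t},{q,s},{p,r,s},{p,s,t},{q,r,s}} W234={{p,r},{p,s},{p,t},{q,r},{p,r,s},{p,s,t},{q,r,s}} W235={{p,r},{p,s},{p,t},{r,s},{p,r,s},{p,s,t},{q,r,s}} W245={{p,r},{p,s},{p,t},{q,s},{p,r,s},{p,s,t},{q,r,s}} W345={{p},{p,q},{p,r},{p,s},{p,t},{p,r,s},{p,s,t},{q,r,s}}
  W1234={{p,r},{p,s},{p,t},{p,r,s},{p,s,t},{q,r,s}} W1235={{p,r},{p,s},{p,t},{r,s},{p,r,s},{p,s,t},{q,r,s}} W1245={{p,r},{p,s},{p,t},{q,s},{p,r,s},{p,s,t},{q,r,s}} W1345={{p},{p,q},{p,r},{p,s},{p,t},{p,r,s},{p,s,t},{q,r,s}} W2345={{p,r},{p,s},{p,t},{p,r,s},{p,s,t},{q,r,s}}
  W12345={{p,r},{p,s},{p,t},{p,r,s},{p,s,t},{q,r,s}}
components per intersection:
  W1: {{p},{s},{t},{p,q},{p,r},{p,s},{p,t},{q,s},{r,s},{r,t},{s,t},{p,r,s},{p,s,t},{q,r,s}}
  W2: {{r},{s},{t},{p,r},{p,s},{p,t},{q,r},{q,s},{r,s},{r,t},{s,t},{p,r,s},{p,s,t},{q,r,s}}
  W3: {{p},{r},{p,q},{p,r},{p,s},{p,t},{q,r},{r,s},{r,t},{p,r,s},{p,s,t},{q,r,s}}
  W4: {{p},{q},{p,q},{p,r},{p,s},{p,t},{q,r},{q,s},{p,r,s},{p,s,t},{q,r,s}}
  W5: {{p},{s},{p,q},{p,r},{p,s},{p,t},{q,s},{r,s},{s,t},{p,r,s},{p,s,t},{q,r,s}}
  W12: {{s},{t},{p,r},{p,s},{p,t},{q,s},{r,s},{r,t},{s,t},{p,r,s},{p,s,t},{q,r,s}}
  W13: {{p},{p,q},{p,r},{p,s},{p,t},{r,s},{p,r,s},{p,s,t},{q,r,s}} {{r,t}}
  W14: {{p},{p,q},{p,r},{p,s},{p,t},{p,r,s},{p,s,t}} {{q,s},{q,r,s}}
  W15: {{p},{s},{p,q},{p,r},{p,s},{p,t},{q,s},{r,s},{s,t},{p,r,s},{p,s,t},{q,r,s}}
  W23: {{r},{p,r},{p,s},{p,t},{q,r},{r,s},{r,t},{p,r,s},{p,s,t},{q,r,s}}
  W24: {{p,r},{p,s},{p,t},{p,r,s},{p,s,t}} {{q,r},{q,s},{q,r,s}}
  W25: {{s},{p,r},{p,s},{p,t},{q,s},{r,s},{s,t},{p,r,s},{p,s,t},{q,r,s}}
  W34: {{p},{p,q},{p,r},{p,s},{p,t},{p,r,s},{p,s,t}} {{q,r},{q,r,s}}
  W35: {{p},{p,q},{p,r},{p,s},{p,t},{r,s},{p,r,s},{p,s,t},{q,r,s}}
  W45: {{p},{p,q},{p,r},{p,s},{p,t},{p,r,s},{p,s,t}} {{q,s},{q,r,s}}
  W123: {{p,r},{p,s},{p,t},{r,s},{p,r,s},{p,s,t},{q,r,s}} {{r,t}}
  W124: {{p,r},{p,s},{p,t},{p,r,s},{p,s,t}} {{q,s},{q,r,s}}
  W125: {{s},{p,r},{p,s},{p,t},{q,s},{r,s},{s,t},{p,r,s},{p,s,t},{q,r,s}}
  W134: {{p},{p,q},{p,r},{p,s},{p,t},{p,r,s},{p,s,t}} {{q,r,s}}
  W135: {{p},{p,q},{p,r},{p,s},{p,t},{r,s},{p,r,s},{p,s,t},{q,r,s}}
  W145: {{p},{p,q},{p,r},{p,s},{p,t},{p,r,s},{p,s,t}} {{q,s},{q,r,s}}
  W234: {{p,r},{p,s},{p,t},{p,r,s},{p,s,t}} {{q,r},{q,r,s}}
  W235: {{p,r},{p,s},{p,t},{r,s},{p,r,s},{p,s,t},{q,r,s}}
  W245: {{p,r},{p,s},{p,t},{p,r,s},{p,s,t}} {{q,s},{q,r,s}}
  W345: {{p},{p,q},{p,r},{p,s},{p,t},{p,r,s},{p,s,t}} {{q,r,s}}
  W1234: {{p,r},{p,s},{p,t},{p,r,s},{p,s,t}} {{q,r,s}}
  W1235: {{p,r},{p,s},{p,t},{r,s},{p,r,s},{p,s,t},{q,r,s}}
  W1245: {{p,r},{p,s},{p,t},{p,r,s},{p,s,t}} {{q,s},{q,r,s}}
  W1345: {{p},{p,q},{p,r},{p,s},{p,t},{p,r,s},{p,s,t}} {{q,r,s}}
  W2345: {{p,r},{p,s},{p,t},{p,r,s},{p,s,t}} {{q,r,s}}
  W12345: {{p,r},{p,s},{p,t},{p,r,s},{p,s,t}} {{q,r,s}}
C dims 5,15,17,9; δ0: rk 4, SNF 1^4; δ1: rk 10, SNF 1^10; δ2: rk 7, SNF 1^7
Ȟ^0: (5−4)−0=1 ⇒ Z
Ȟ^1: (15−10)−4=1 ⇒ Z
Ȟ^2: (17−7)−10=0 ⇒ 0


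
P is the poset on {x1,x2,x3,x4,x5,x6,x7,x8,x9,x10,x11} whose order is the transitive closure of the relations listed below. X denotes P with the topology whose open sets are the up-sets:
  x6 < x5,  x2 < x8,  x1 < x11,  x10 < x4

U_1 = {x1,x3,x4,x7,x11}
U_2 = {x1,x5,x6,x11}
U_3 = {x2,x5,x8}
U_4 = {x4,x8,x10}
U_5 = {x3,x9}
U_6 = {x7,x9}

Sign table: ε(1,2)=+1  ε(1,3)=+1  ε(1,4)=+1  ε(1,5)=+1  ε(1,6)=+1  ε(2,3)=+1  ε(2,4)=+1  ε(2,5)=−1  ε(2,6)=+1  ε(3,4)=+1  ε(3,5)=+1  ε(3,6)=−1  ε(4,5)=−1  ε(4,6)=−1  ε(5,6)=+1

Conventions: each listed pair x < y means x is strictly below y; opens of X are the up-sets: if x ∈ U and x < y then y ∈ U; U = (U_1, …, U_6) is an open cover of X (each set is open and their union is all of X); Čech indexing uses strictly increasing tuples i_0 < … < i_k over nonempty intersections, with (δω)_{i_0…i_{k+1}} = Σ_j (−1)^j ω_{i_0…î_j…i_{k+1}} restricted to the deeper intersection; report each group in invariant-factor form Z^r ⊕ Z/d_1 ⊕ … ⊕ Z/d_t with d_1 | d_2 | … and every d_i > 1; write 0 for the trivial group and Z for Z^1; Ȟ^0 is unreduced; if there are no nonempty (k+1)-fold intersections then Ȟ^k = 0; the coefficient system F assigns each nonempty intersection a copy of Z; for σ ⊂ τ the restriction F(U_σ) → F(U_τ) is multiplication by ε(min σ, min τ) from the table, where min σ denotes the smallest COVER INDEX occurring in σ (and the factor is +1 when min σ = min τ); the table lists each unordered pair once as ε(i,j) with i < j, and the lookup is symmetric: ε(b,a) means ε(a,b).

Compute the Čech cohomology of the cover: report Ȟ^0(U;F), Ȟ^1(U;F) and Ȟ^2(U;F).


Ȟ^0(U;F) ≅ Z; Ȟ^1(U;F) ≅ Z^2; Ȟ^2(U;F) ≅ 0

intersection data:
  U12={x1,x11} U14={x4} U15={x3} U16={x7} U23={x5} U34={x8} U56={x9}
C dims 6,7; δ0: rk 5, SNF 1^5
Ȟ^0 = (6 − 5) − 0 = 1, so Ȟ^0 ≅ Z
Ȟ^1 = (7 − 0) − 5 = 2, so Ȟ^1 ≅ Z^2
Ȟ^2 = (0 − 0) − 0 = 0, so Ȟ^2 ≅ 0


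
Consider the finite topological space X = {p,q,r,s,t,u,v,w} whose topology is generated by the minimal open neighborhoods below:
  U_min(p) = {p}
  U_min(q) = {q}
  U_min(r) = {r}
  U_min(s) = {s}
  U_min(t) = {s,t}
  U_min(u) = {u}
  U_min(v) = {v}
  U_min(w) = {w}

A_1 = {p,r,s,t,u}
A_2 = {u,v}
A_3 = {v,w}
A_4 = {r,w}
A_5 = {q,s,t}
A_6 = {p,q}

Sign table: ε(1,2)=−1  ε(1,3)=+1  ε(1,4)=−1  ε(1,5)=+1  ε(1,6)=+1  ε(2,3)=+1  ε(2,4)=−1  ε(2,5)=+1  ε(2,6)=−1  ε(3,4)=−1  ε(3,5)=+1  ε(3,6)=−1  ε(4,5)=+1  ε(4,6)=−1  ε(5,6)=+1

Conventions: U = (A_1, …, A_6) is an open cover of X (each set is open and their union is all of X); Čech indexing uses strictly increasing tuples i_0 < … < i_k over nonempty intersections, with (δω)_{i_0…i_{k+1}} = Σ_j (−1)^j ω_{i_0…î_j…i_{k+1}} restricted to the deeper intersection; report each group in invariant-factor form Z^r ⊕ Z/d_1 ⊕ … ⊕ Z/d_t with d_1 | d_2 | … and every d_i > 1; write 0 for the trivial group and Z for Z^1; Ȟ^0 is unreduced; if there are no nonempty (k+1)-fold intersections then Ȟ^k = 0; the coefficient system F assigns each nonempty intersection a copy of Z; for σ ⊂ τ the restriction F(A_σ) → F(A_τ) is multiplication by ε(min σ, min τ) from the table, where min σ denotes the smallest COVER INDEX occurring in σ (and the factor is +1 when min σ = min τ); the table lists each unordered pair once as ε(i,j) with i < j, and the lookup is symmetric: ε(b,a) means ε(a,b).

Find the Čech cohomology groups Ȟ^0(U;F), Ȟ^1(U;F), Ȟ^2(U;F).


nonempty overlaps:
  A12={u} A14={r} A15={s,t} A16={p} A23={v} A34={w} A56={q}
C dims 6,7; δ0: rk 6, SNF 1^5·2
degree 0: 6−6−0 = 0 → Ȟ^0 ≅ 0
degree 1: 7−0−6 = 1 plus torsion [2] → Ȟ^1 ≅ Z ⊕ Z/2
degree 2: 0−0−0 = 0 → Ȟ^2 ≅ 0

Ȟ^0 ≅ 0; Ȟ^1 ≅ Z ⊕ Z/2; Ȟ^2 ≅ 0


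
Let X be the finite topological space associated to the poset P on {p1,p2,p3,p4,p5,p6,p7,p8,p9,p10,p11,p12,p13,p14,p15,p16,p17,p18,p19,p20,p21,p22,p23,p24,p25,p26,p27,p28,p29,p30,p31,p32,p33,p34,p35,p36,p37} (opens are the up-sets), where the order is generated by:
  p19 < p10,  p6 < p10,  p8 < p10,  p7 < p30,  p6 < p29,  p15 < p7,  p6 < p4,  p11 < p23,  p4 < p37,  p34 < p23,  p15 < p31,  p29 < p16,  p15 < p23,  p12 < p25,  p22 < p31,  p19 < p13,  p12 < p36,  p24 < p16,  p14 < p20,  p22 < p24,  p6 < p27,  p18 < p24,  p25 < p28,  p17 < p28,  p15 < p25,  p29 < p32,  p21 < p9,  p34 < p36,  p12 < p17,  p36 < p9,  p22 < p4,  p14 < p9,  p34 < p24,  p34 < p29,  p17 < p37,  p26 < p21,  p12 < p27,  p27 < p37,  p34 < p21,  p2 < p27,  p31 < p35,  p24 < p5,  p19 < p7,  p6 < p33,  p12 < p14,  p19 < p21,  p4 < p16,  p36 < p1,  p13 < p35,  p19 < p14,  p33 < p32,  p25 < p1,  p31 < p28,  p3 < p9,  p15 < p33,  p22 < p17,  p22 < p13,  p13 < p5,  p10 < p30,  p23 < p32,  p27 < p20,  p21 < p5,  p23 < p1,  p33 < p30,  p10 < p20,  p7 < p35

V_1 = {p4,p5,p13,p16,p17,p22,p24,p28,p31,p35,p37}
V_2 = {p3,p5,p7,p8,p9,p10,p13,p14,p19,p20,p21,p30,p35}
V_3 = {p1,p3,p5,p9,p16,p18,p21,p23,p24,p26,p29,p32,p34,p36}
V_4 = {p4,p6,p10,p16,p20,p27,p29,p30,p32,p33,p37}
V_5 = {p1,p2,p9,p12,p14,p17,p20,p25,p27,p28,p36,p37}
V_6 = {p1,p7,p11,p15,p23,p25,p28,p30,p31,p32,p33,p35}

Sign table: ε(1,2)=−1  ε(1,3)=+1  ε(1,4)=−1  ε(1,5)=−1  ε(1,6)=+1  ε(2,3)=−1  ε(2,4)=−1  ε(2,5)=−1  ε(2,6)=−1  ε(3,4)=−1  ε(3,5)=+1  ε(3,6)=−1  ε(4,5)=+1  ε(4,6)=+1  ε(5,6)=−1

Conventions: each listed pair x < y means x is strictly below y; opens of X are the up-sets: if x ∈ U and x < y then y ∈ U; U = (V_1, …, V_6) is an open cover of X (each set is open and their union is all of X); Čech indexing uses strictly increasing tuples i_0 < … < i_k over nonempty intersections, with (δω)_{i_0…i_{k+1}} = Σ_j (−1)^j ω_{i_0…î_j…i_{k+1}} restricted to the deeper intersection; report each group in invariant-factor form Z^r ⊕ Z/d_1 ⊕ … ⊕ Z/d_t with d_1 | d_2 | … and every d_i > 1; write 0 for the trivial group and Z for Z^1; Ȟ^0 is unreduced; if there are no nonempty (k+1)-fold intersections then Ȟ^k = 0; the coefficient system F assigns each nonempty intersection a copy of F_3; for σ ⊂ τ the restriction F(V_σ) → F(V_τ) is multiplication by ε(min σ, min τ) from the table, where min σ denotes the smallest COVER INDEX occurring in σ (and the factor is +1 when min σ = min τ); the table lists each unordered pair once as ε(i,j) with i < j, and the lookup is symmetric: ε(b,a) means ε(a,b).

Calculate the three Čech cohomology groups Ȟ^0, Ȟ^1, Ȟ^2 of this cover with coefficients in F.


intersection data:
  V12={p5,p13,p35} V13={p5,p16,p24} V14={p4,p16,p37} V15={p17,p28,p37} V16={p28,p31,p35} V23={p3,p5,p9,p21} V24={p10,p20,p30} V25={p9,p14,p20} V26={p7,p30,p35} V34={p16,p29,p32} V35={p1,p9,p36} V36={p1,p23,p32} V45={p20,p27,p37} V46={p30,p32,p33} V56={p1,p25,p28}
  V123={p5} V126={p35} V134={p16} V145={p37} V156={p28} V235={p9} V245={p20} V246={p30} V346={p32} V356={p1}
C dims 6,15,10; δ0: rk_F3 6; δ1: rk_F3 9
Ȟ^0 = (6 − 6) − 0 = 0, so Ȟ^0 ≅ 0
Ȟ^1 = (15 − 9) − 6 = 0, so Ȟ^1 ≅ 0
Ȟ^2 = (10 − 0) − 9 = 1, so Ȟ^2 ≅ Z/3

Ȟ^0 = 0, Ȟ^1 = 0, Ȟ^2 = Z/3
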